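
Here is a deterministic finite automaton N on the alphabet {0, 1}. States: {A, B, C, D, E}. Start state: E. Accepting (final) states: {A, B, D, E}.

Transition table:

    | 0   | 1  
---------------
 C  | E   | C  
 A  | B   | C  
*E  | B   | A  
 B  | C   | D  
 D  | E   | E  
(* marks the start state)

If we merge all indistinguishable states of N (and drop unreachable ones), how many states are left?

Start with accepting vs non-accepting: {A,B,D,E} | {C}.
Split {A,B,D,E} by δ(·,0) → {A,D,E} and {B}.
On input 0, block {A,D,E} splits into {A,E} and {D}.
Refine {A,E} on symbol 1: members go to different blocks, giving {A} and {E}.
Stable partition: {A} | {C} | {B} | {D} | {E} — 5 equivalence classes.

5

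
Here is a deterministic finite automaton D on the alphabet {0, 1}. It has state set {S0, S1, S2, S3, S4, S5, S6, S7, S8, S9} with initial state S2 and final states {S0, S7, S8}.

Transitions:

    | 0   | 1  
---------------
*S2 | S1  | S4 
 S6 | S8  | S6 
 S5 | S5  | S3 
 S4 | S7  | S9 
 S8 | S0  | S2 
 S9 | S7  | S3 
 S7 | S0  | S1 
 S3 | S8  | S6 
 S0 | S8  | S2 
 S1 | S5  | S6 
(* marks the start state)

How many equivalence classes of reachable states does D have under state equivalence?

3

Every state is reachable, so we keep all 10.
Start with accepting vs non-accepting: {S0,S7,S8} | {S1,S2,S3,S4,S5,S6,S9}.
Split {S1,S2,S3,S4,S5,S6,S9} by δ(·,0) → {S3,S4,S6,S9} and {S1,S2,S5}.
The partition is now stable with 3 blocks: {S0,S7,S8} | {S3,S4,S6,S9} | {S1,S2,S5}.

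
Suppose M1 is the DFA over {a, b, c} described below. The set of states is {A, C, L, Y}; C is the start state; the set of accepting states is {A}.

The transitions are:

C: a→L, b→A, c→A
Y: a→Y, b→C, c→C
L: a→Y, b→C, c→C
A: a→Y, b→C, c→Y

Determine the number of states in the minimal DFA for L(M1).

3

Every state is reachable, so we keep all 4.
Initial partition by acceptance: {A} | {C,L,Y}.
On input b, block {C,L,Y} splits into {L,Y} and {C}.
The partition is now stable with 3 blocks: {A} | {L,Y} | {C}.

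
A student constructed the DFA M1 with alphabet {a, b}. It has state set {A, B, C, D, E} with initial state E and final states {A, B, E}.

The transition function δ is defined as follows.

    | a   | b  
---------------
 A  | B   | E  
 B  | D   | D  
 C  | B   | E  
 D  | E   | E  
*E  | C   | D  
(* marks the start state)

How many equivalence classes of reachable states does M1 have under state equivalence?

First remove the unreachable states {A}; 4 states remain.
Initial partition by acceptance: {B,E} | {C,D}.
Stable partition: {B,E} | {C,D} — 2 equivalence classes.

2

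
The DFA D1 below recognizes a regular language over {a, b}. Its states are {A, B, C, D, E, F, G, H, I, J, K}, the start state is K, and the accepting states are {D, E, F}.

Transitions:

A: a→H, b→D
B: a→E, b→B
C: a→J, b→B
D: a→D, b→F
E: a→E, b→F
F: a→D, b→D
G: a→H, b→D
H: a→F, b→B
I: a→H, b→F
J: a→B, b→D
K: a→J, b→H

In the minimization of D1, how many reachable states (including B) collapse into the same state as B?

2

Reachable states from the start: {B,D,E,F,H,J,K}. Unreachable: {A,C,G,I} — drop them.
Start with accepting vs non-accepting: {D,E,F} | {B,H,J,K}.
On input a, block {B,H,J,K} splits into {B,H} and {J,K}.
Refine {J,K} on symbol a: members go to different blocks, giving {J} and {K}.
Stable partition: {D,E,F} | {B,H} | {J} | {K} — 4 equivalence classes.
The equivalence class containing B is {B,H}, of size 2.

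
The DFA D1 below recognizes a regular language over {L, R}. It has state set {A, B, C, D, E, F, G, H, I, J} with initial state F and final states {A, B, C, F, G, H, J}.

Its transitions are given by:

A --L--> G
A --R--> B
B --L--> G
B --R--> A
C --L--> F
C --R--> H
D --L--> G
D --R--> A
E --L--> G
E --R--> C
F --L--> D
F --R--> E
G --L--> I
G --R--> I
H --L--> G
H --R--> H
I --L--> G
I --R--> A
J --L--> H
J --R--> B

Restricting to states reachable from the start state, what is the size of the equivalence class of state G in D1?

2

First remove the unreachable states {J}; 9 states remain.
Start with accepting vs non-accepting: {A,B,C,F,G,H} | {D,E,I}.
On input L, block {A,B,C,F,G,H} splits into {A,B,C,H} and {F,G}.
Stable partition: {A,B,C,H} | {D,E,I} | {F,G} — 3 equivalence classes.
The equivalence class containing G is {F,G}, of size 2.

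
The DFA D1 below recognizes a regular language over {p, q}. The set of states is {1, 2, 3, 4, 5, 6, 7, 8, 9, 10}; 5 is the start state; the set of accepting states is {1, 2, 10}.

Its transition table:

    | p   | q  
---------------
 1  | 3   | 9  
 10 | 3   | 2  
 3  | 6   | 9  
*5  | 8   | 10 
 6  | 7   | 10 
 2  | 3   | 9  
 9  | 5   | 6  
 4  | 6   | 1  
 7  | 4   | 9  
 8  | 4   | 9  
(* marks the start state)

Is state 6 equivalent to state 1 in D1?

All states are reachable from the start state.
Initial partition by acceptance: {1,2,10} | {3,4,5,6,7,8,9}.
On input q, block {1,2,10} splits into {1,2} and {10}.
On input q, block {3,4,5,6,7,8,9} splits into {3,7,8,9} and {5,6} and {4}.
Refine {3,7,8,9} on symbol p: members go to different blocks, giving {3,9} and {7,8}.
Split {3,9} by δ(·,q) → {3} and {9}.
The partition is now stable with 7 blocks: {1,2} | {3} | {10} | {5,6} | {4} | {7,8} | {9}.
6 and 1 end up in different blocks, so they are distinguishable. For instance, the string 'ε' is accepted from only 1.

No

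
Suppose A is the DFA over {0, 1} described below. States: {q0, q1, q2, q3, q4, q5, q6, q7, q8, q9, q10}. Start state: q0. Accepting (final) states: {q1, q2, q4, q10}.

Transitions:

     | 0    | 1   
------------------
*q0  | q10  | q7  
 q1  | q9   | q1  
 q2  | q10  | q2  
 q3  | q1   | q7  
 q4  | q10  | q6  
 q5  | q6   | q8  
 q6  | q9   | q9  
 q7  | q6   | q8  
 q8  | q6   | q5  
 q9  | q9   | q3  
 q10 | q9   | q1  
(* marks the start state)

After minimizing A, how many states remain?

5

States {q2,q4} cannot be reached from the start state, so discard them.
Start with accepting vs non-accepting: {q1,q10} | {q0,q3,q5,q6,q7,q8,q9}.
Refine {q0,q3,q5,q6,q7,q8,q9} on symbol 0: members go to different blocks, giving {q5,q6,q7,q8,q9} and {q0,q3}.
Split {q5,q6,q7,q8,q9} by δ(·,1) → {q5,q6,q7,q8} and {q9}.
Refine {q5,q6,q7,q8} on symbol 0: members go to different blocks, giving {q5,q7,q8} and {q6}.
No further refinement is possible. Final partition (5 blocks): {q1,q10} | {q5,q7,q8} | {q0,q3} | {q9} | {q6}.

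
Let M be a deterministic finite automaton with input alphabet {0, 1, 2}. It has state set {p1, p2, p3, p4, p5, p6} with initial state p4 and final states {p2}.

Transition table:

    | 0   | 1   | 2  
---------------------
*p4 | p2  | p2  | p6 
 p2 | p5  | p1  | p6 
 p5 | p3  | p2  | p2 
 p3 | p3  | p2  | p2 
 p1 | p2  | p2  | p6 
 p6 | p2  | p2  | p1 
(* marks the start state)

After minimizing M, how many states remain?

P0 = {p2} | {p1,p3,p4,p5,p6}.
On input 0, block {p1,p3,p4,p5,p6} splits into {p1,p4,p6} and {p3,p5}.
No further refinement is possible. Final partition (3 blocks): {p2} | {p1,p4,p6} | {p3,p5}.

3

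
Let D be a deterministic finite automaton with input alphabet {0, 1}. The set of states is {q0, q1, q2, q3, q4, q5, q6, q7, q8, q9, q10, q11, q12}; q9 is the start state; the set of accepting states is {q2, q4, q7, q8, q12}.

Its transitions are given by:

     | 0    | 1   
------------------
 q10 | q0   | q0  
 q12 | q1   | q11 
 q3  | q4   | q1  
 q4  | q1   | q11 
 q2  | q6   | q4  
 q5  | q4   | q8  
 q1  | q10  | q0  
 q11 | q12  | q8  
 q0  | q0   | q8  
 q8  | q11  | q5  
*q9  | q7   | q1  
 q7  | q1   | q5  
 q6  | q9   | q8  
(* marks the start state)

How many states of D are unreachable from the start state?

BFS from q9 reaches {q0, q1, q4, q5, q7, q8, q9, q10, q11, q12}; the 3 state(s) q2, q3, q6 are never visited.

3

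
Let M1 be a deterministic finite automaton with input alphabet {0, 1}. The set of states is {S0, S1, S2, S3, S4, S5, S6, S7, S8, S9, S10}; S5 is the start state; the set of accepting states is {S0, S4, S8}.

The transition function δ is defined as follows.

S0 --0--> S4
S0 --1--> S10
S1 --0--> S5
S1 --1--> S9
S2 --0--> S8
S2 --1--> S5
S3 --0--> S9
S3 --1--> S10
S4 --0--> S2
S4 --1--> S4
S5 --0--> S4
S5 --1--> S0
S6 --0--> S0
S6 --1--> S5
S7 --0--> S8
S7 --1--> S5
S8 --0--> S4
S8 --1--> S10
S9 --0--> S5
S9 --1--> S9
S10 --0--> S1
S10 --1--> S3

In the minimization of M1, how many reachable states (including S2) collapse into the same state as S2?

1

First remove the unreachable states {S6,S7}; 9 states remain.
Start with accepting vs non-accepting: {S0,S4,S8} | {S1,S2,S3,S5,S9,S10}.
Refine {S0,S4,S8} on symbol 0: members go to different blocks, giving {S0,S8} and {S4}.
Split {S1,S2,S3,S5,S9,S10} by δ(·,0) → {S1,S3,S9,S10} and {S2} and {S5}.
On input 0, block {S1,S3,S9,S10} splits into {S1,S9} and {S3,S10}.
Stable partition: {S0,S8} | {S1,S9} | {S4} | {S2} | {S5} | {S3,S10} — 6 equivalence classes.
State S2 belongs to the block {S2}, which has 1 states.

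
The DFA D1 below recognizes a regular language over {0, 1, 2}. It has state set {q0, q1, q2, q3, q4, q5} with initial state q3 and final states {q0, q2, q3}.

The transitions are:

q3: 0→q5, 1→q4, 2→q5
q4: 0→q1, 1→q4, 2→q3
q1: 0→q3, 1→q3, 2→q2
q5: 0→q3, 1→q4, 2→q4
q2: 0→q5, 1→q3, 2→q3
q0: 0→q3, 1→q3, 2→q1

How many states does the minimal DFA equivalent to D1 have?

States {q0} cannot be reached from the start state, so discard them.
Start with accepting vs non-accepting: {q2,q3} | {q1,q4,q5}.
On input 1, block {q2,q3} splits into {q2} and {q3}.
Refine {q1,q4,q5} on symbol 0: members go to different blocks, giving {q1,q5} and {q4}.
Refine {q1,q5} on symbol 1: members go to different blocks, giving {q1} and {q5}.
The partition is now stable with 5 blocks: {q2} | {q1} | {q3} | {q4} | {q5}.

5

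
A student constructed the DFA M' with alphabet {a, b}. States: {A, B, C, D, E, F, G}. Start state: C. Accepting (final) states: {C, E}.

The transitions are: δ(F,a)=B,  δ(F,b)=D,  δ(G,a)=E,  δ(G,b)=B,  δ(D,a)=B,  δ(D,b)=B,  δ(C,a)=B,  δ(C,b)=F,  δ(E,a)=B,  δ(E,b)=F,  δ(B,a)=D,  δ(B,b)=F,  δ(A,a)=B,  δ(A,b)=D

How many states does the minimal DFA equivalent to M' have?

2

States {A,E,G} cannot be reached from the start state, so discard them.
Initial partition by acceptance: {C} | {B,D,F}.
Stable partition: {C} | {B,D,F} — 2 equivalence classes.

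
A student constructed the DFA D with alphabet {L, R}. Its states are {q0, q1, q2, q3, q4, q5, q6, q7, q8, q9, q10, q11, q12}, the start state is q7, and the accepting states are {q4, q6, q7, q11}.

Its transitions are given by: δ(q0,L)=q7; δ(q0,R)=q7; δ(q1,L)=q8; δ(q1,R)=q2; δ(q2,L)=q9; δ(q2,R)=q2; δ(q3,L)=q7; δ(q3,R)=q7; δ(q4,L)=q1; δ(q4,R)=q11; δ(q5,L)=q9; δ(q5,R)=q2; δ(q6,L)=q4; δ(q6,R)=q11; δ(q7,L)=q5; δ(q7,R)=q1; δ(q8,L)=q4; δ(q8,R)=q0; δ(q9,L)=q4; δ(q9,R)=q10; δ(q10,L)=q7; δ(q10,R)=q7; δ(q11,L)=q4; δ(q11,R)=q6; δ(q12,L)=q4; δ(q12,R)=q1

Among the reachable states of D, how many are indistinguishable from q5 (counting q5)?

First remove the unreachable states {q3,q12}; 11 states remain.
Initial partition by acceptance: {q4,q6,q7,q11} | {q0,q1,q2,q5,q8,q9,q10}.
Refine {q4,q6,q7,q11} on symbol L: members go to different blocks, giving {q4,q7} and {q6,q11}.
On input R, block {q4,q7} splits into {q4} and {q7}.
On input L, block {q0,q1,q2,q5,q8,q9,q10} splits into {q1,q2,q5} and {q0,q10} and {q8,q9}.
Stable partition: {q4} | {q1,q2,q5} | {q6,q11} | {q7} | {q0,q10} | {q8,q9} — 6 equivalence classes.
The equivalence class containing q5 is {q1,q2,q5}, of size 3.

3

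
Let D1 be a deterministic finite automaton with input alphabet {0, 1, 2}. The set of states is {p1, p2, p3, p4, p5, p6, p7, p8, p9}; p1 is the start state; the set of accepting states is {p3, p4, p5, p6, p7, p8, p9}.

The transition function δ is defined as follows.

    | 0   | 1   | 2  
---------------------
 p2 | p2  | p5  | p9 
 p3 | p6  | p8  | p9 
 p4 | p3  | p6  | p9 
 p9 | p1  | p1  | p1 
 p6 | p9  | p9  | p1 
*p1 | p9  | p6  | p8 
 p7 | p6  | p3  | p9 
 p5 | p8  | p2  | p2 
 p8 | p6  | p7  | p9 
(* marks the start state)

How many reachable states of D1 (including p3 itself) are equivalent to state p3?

3

States {p2,p4,p5} cannot be reached from the start state, so discard them.
P0 = {p3,p6,p7,p8,p9} | {p1}.
On input 0, block {p3,p6,p7,p8,p9} splits into {p3,p6,p7,p8} and {p9}.
Refine {p3,p6,p7,p8} on symbol 0: members go to different blocks, giving {p3,p7,p8} and {p6}.
No further refinement is possible. Final partition (4 blocks): {p3,p7,p8} | {p1} | {p9} | {p6}.
The equivalence class containing p3 is {p3,p7,p8}, of size 3.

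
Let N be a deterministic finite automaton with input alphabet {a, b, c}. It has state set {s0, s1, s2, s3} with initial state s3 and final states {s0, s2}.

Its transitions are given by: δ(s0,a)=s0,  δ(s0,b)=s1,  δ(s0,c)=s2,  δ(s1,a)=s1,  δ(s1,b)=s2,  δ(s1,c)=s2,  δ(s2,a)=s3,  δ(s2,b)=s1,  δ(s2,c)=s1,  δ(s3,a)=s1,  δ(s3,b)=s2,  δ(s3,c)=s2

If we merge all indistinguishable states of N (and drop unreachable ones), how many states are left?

Reachable states from the start: {s1,s2,s3}. Unreachable: {s0} — drop them.
Initial partition by acceptance: {s2} | {s1,s3}.
Stable partition: {s2} | {s1,s3} — 2 equivalence classes.

2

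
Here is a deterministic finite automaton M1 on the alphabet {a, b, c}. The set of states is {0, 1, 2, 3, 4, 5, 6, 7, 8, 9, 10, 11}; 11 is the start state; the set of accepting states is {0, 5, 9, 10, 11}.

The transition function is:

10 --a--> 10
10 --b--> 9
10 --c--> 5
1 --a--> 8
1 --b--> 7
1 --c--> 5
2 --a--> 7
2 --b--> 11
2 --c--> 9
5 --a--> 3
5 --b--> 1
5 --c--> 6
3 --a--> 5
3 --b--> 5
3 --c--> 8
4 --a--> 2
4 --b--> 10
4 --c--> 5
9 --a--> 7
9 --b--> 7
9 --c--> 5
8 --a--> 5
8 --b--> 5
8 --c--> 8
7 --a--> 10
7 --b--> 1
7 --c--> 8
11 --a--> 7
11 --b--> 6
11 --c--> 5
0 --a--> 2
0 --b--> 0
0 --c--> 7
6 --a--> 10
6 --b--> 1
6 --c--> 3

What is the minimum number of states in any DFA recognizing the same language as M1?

6

Reachable states from the start: {1,3,5,6,7,8,9,10,11}. Unreachable: {0,2,4} — drop them.
Initial partition by acceptance: {5,9,10,11} | {1,3,6,7,8}.
On input a, block {5,9,10,11} splits into {5,9,11} and {10}.
Refine {5,9,11} on symbol c: members go to different blocks, giving {9,11} and {5}.
Split {1,3,6,7,8} by δ(·,a) → {3,8} and {6,7} and {1}.
No further refinement is possible. Final partition (6 blocks): {9,11} | {3,8} | {10} | {5} | {6,7} | {1}.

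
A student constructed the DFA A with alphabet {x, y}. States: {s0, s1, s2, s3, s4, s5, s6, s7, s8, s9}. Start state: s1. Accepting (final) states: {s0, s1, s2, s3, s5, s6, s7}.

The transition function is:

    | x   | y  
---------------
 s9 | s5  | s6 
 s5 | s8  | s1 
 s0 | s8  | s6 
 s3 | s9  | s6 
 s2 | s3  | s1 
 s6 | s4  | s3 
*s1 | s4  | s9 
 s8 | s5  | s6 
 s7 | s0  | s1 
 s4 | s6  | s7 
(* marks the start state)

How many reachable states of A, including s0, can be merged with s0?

2

Reachable states from the start: {s0,s1,s3,s4,s5,s6,s7,s8,s9}. Unreachable: {s2} — drop them.
Start with accepting vs non-accepting: {s0,s1,s3,s5,s6,s7} | {s4,s8,s9}.
Split {s0,s1,s3,s5,s6,s7} by δ(·,x) → {s0,s1,s3,s5,s6} and {s7}.
Refine {s0,s1,s3,s5,s6} on symbol y: members go to different blocks, giving {s0,s3,s5,s6} and {s1}.
On input y, block {s0,s3,s5,s6} splits into {s0,s3,s6} and {s5}.
Split {s4,s8,s9} by δ(·,x) → {s8,s9} and {s4}.
On input x, block {s0,s3,s6} splits into {s0,s3} and {s6}.
Stable partition: {s0,s3} | {s8,s9} | {s7} | {s1} | {s5} | {s4} | {s6} — 7 equivalence classes.
State s0 belongs to the block {s0,s3}, which has 2 states.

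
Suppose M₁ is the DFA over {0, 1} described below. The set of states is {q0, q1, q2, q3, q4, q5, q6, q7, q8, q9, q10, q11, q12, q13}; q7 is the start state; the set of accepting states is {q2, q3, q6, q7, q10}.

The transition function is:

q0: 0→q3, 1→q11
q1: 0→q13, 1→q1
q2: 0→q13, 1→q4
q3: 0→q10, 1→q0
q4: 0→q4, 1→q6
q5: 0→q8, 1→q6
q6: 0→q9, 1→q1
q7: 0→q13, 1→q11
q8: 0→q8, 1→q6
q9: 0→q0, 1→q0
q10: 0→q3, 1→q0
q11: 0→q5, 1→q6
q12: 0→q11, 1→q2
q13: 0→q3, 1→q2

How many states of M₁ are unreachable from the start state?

Starting at q7 and following transitions, the reachable set is {q0, q1, q2, q3, q4, q5, q6, q7, q8, q9, q10, q11, q13}. That leaves q12 unreachable — 1 in total.

1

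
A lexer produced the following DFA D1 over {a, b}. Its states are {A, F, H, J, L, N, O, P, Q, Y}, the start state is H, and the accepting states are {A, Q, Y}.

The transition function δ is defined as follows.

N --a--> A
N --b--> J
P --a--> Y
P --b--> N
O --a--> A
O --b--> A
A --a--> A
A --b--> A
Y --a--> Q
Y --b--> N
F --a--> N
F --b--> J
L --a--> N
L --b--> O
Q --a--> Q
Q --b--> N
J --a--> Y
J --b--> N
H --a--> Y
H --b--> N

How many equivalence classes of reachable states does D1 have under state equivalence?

4

States {F,L,O,P} cannot be reached from the start state, so discard them.
Initial partition by acceptance: {A,Q,Y} | {H,J,N}.
Split {A,Q,Y} by δ(·,b) → {Q,Y} and {A}.
Split {H,J,N} by δ(·,a) → {H,J} and {N}.
The partition is now stable with 4 blocks: {Q,Y} | {H,J} | {A} | {N}.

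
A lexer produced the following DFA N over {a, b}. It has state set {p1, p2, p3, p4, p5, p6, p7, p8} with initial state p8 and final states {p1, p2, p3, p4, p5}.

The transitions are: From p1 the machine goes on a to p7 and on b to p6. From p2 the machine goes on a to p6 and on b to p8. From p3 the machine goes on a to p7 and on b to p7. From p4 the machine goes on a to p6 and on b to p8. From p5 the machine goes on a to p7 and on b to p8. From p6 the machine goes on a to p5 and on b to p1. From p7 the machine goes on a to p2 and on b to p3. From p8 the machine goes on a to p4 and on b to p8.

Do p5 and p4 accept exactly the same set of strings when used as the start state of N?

Start with accepting vs non-accepting: {p1,p2,p3,p4,p5} | {p6,p7,p8}.
Split {p6,p7,p8} by δ(·,b) → {p6,p7} and {p8}.
Refine {p1,p2,p3,p4,p5} on symbol b: members go to different blocks, giving {p2,p4,p5} and {p1,p3}.
Stable partition: {p2,p4,p5} | {p6,p7} | {p8} | {p1,p3} — 4 equivalence classes.
p5 and p4 lie in the same block of the stable partition, so they are equivalent — no string distinguishes them.

Yes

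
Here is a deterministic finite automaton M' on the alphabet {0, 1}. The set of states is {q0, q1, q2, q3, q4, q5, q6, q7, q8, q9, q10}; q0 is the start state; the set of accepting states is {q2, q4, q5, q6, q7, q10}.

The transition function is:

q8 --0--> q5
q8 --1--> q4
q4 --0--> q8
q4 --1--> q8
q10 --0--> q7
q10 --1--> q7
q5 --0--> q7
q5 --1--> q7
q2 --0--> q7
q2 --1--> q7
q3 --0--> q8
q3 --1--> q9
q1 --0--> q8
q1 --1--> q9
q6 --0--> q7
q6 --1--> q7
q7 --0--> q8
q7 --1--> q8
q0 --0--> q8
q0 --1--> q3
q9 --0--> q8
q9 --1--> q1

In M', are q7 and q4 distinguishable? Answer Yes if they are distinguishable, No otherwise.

States {q2,q6,q10} cannot be reached from the start state, so discard them.
Start with accepting vs non-accepting: {q4,q5,q7} | {q0,q1,q3,q8,q9}.
Refine {q4,q5,q7} on symbol 0: members go to different blocks, giving {q4,q7} and {q5}.
Split {q0,q1,q3,q8,q9} by δ(·,0) → {q0,q1,q3,q9} and {q8}.
No further refinement is possible. Final partition (4 blocks): {q4,q7} | {q0,q1,q3,q9} | {q5} | {q8}.
q7 and q4 lie in the same block of the stable partition, so they are equivalent — no string distinguishes them.

No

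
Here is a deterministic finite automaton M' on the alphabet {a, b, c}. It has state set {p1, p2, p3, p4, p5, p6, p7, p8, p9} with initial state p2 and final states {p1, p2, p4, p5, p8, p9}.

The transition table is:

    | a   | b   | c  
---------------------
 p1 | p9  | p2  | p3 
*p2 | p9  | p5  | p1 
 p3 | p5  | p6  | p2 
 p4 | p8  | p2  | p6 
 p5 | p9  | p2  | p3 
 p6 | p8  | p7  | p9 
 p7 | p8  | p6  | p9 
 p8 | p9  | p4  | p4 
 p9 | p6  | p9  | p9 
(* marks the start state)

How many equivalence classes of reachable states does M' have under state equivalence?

7

Every state is reachable, so we keep all 9.
Start with accepting vs non-accepting: {p1,p2,p4,p5,p8,p9} | {p3,p6,p7}.
On input a, block {p1,p2,p4,p5,p8,p9} splits into {p1,p2,p4,p5,p8} and {p9}.
Refine {p1,p2,p4,p5,p8} on symbol a: members go to different blocks, giving {p1,p2,p5,p8} and {p4}.
Split {p1,p2,p5,p8} by δ(·,b) → {p1,p2,p5} and {p8}.
Refine {p1,p2,p5} on symbol c: members go to different blocks, giving {p1,p5} and {p2}.
Refine {p3,p6,p7} on symbol a: members go to different blocks, giving {p6,p7} and {p3}.
No further refinement is possible. Final partition (7 blocks): {p1,p5} | {p6,p7} | {p9} | {p4} | {p8} | {p2} | {p3}.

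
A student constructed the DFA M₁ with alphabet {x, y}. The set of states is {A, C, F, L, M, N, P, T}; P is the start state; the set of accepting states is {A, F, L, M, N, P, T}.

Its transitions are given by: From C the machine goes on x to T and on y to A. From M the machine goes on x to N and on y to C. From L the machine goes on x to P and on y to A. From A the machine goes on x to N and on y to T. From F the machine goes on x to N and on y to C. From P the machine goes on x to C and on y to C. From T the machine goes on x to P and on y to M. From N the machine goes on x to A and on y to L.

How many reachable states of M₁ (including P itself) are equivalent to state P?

1

First remove the unreachable states {F}; 7 states remain.
P0 = {A,L,M,N,P,T} | {C}.
On input x, block {A,L,M,N,P,T} splits into {A,L,M,N,T} and {P}.
Split {A,L,M,N,T} by δ(·,x) → {A,M,N} and {L,T}.
Split {A,M,N} by δ(·,y) → {A,N} and {M}.
On input y, block {L,T} splits into {T} and {L}.
On input y, block {A,N} splits into {A} and {N}.
No further refinement is possible. Final partition (7 blocks): {A} | {C} | {P} | {T} | {M} | {L} | {N}.
State P belongs to the block {P}, which has 1 states.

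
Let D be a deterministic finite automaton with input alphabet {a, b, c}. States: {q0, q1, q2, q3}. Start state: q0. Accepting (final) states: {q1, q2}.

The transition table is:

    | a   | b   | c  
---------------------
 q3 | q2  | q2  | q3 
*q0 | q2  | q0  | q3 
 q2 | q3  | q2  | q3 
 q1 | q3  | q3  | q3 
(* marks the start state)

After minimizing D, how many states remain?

Reachable states from the start: {q0,q2,q3}. Unreachable: {q1} — drop them.
Initial partition by acceptance: {q2} | {q0,q3}.
Refine {q0,q3} on symbol b: members go to different blocks, giving {q0} and {q3}.
No further refinement is possible. Final partition (3 blocks): {q2} | {q0} | {q3}.

3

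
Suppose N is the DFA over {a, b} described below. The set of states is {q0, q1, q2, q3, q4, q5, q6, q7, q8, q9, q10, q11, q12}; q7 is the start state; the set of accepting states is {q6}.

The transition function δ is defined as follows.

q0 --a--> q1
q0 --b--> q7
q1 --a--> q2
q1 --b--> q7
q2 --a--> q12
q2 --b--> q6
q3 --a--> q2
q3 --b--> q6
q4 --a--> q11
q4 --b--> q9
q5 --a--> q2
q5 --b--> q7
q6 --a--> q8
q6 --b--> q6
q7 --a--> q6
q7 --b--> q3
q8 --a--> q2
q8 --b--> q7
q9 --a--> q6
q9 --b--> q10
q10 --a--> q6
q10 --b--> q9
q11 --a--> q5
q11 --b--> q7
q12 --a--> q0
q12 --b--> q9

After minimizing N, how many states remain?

States {q4,q5,q11} cannot be reached from the start state, so discard them.
Initial partition by acceptance: {q6} | {q0,q1,q2,q3,q7,q8,q9,q10,q12}.
Refine {q0,q1,q2,q3,q7,q8,q9,q10,q12} on symbol a: members go to different blocks, giving {q0,q1,q2,q3,q8,q12} and {q7,q9,q10}.
Refine {q0,q1,q2,q3,q8,q12} on symbol b: members go to different blocks, giving {q0,q1,q8,q12} and {q2,q3}.
Split {q0,q1,q8,q12} by δ(·,a) → {q0,q12} and {q1,q8}.
Refine {q0,q12} on symbol a: members go to different blocks, giving {q0} and {q12}.
Split {q7,q9,q10} by δ(·,b) → {q9,q10} and {q7}.
Split {q2,q3} by δ(·,a) → {q2} and {q3}.
No further refinement is possible. Final partition (8 blocks): {q6} | {q0} | {q9,q10} | {q2} | {q1,q8} | {q12} | {q7} | {q3}.

8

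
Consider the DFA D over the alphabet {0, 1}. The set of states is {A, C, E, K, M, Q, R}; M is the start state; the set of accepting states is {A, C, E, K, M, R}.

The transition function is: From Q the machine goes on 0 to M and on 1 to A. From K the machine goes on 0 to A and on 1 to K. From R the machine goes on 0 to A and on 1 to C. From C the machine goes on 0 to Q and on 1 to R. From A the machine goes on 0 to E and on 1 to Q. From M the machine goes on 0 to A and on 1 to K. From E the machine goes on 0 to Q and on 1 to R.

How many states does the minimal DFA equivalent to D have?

5

Every state is reachable, so we keep all 7.
Initial partition by acceptance: {A,C,E,K,M,R} | {Q}.
Split {A,C,E,K,M,R} by δ(·,0) → {A,K,M,R} and {C,E}.
Split {A,K,M,R} by δ(·,0) → {K,M,R} and {A}.
Refine {K,M,R} on symbol 1: members go to different blocks, giving {K,M} and {R}.
Stable partition: {K,M} | {Q} | {C,E} | {A} | {R} — 5 equivalence classes.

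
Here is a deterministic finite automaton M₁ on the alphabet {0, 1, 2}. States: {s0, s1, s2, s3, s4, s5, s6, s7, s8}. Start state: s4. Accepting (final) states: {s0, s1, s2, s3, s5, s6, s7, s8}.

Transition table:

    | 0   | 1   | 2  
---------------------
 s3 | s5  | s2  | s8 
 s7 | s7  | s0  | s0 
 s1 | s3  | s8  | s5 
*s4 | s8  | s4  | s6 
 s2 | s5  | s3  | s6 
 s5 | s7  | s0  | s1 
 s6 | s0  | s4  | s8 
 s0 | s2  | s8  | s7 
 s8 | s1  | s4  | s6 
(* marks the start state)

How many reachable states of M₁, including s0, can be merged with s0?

Every state is reachable, so we keep all 9.
P0 = {s0,s1,s2,s3,s5,s6,s7,s8} | {s4}.
On input 1, block {s0,s1,s2,s3,s5,s6,s7,s8} splits into {s0,s1,s2,s3,s5,s7} and {s6,s8}.
Refine {s0,s1,s2,s3,s5,s7} on symbol 1: members go to different blocks, giving {s2,s3,s5,s7} and {s0,s1}.
Split {s2,s3,s5,s7} by δ(·,1) → {s2,s3} and {s5,s7}.
Stable partition: {s2,s3} | {s4} | {s6,s8} | {s0,s1} | {s5,s7} — 5 equivalence classes.
State s0 belongs to the block {s0,s1}, which has 2 states.

2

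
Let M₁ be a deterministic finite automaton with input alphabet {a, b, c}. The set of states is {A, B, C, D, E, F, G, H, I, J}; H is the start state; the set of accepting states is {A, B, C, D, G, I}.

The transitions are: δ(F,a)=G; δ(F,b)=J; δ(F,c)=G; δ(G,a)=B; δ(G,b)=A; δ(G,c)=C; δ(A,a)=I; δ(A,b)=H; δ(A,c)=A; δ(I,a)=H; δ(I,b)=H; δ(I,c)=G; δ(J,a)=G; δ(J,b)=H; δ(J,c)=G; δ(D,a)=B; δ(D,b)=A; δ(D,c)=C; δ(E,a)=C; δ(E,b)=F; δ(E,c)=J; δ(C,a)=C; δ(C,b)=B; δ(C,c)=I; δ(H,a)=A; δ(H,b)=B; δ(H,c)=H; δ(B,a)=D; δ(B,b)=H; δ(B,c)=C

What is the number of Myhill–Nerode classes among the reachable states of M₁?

States {E,F,J} cannot be reached from the start state, so discard them.
P0 = {A,B,C,D,G,I} | {H}.
On input a, block {A,B,C,D,G,I} splits into {A,B,C,D,G} and {I}.
On input a, block {A,B,C,D,G} splits into {B,C,D,G} and {A}.
Refine {B,C,D,G} on symbol b: members go to different blocks, giving {D,G} and {B} and {C}.
No further refinement is possible. Final partition (6 blocks): {D,G} | {H} | {I} | {A} | {B} | {C}.

6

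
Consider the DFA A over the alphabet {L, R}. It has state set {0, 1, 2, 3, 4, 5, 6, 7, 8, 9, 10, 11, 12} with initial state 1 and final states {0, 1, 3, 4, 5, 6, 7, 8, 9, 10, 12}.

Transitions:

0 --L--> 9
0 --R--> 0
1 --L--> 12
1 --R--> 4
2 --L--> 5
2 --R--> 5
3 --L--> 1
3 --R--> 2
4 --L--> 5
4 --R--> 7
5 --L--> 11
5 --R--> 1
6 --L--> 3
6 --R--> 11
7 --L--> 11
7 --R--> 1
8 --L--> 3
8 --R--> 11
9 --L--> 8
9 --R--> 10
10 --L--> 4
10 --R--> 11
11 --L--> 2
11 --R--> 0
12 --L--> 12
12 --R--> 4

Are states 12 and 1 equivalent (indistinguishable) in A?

States {6} cannot be reached from the start state, so discard them.
Start with accepting vs non-accepting: {0,1,3,4,5,7,8,9,10,12} | {2,11}.
On input L, block {0,1,3,4,5,7,8,9,10,12} splits into {0,1,3,4,8,9,10,12} and {5,7}.
On input L, block {0,1,3,4,8,9,10,12} splits into {0,1,3,8,9,10,12} and {4}.
Refine {0,1,3,8,9,10,12} on symbol L: members go to different blocks, giving {0,1,3,8,9,12} and {10}.
Split {0,1,3,8,9,12} by δ(·,R) → {1,12} and {3,8} and {0} and {9}.
Split {2,11} by δ(·,L) → {2} and {11}.
On input L, block {3,8} splits into {3} and {8}.
No further refinement is possible. Final partition (10 blocks): {1,12} | {2} | {5,7} | {4} | {10} | {3} | {0} | {9} | {11} | {8}.
12 and 1 lie in the same block of the stable partition, so they are equivalent — no string distinguishes them.

Yes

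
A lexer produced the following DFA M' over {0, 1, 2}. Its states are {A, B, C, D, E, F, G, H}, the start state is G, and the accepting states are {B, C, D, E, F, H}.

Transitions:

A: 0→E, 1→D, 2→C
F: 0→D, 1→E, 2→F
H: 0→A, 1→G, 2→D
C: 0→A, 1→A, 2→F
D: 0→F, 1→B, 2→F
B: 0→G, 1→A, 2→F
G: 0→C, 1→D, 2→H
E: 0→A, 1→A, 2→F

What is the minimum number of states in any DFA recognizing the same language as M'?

3

All states are reachable from the start state.
P0 = {B,C,D,E,F,H} | {A,G}.
Split {B,C,D,E,F,H} by δ(·,0) → {B,C,E,H} and {D,F}.
Stable partition: {B,C,E,H} | {A,G} | {D,F} — 3 equivalence classes.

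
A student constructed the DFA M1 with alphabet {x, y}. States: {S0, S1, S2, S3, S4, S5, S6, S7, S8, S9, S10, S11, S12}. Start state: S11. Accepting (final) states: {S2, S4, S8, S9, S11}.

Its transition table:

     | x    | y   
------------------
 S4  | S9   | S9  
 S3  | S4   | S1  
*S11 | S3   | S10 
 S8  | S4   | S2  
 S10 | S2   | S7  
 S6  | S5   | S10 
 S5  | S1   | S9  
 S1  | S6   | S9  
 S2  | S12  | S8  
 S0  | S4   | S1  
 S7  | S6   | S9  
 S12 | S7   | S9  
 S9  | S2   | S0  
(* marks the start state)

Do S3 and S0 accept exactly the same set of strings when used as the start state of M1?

Initial partition by acceptance: {S2,S4,S8,S9,S11} | {S0,S1,S3,S5,S6,S7,S10,S12}.
On input x, block {S2,S4,S8,S9,S11} splits into {S4,S8,S9} and {S2,S11}.
Refine {S4,S8,S9} on symbol x: members go to different blocks, giving {S4,S8} and {S9}.
On input x, block {S4,S8} splits into {S4} and {S8}.
Split {S0,S1,S3,S5,S6,S7,S10,S12} by δ(·,x) → {S1,S5,S6,S7,S12} and {S0,S3} and {S10}.
On input y, block {S1,S5,S6,S7,S12} splits into {S1,S5,S7,S12} and {S6}.
Split {S1,S5,S7,S12} by δ(·,x) → {S1,S7} and {S5,S12}.
Refine {S2,S11} on symbol x: members go to different blocks, giving {S2} and {S11}.
No further refinement is possible. Final partition (10 blocks): {S4} | {S1,S7} | {S2} | {S9} | {S8} | {S0,S3} | {S10} | {S6} | {S5,S12} | {S11}.
S3 and S0 lie in the same block of the stable partition, so they are equivalent — no string distinguishes them.

Yes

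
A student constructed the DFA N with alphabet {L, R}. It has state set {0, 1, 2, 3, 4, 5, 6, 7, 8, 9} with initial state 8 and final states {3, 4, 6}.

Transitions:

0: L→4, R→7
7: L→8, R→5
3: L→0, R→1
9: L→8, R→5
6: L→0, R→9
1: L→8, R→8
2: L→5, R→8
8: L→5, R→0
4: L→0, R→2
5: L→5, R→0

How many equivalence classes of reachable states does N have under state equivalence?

4

First remove the unreachable states {1,3,6,9}; 6 states remain.
P0 = {4} | {0,2,5,7,8}.
On input L, block {0,2,5,7,8} splits into {2,5,7,8} and {0}.
Split {2,5,7,8} by δ(·,R) → {2,7} and {5,8}.
The partition is now stable with 4 blocks: {4} | {2,7} | {0} | {5,8}.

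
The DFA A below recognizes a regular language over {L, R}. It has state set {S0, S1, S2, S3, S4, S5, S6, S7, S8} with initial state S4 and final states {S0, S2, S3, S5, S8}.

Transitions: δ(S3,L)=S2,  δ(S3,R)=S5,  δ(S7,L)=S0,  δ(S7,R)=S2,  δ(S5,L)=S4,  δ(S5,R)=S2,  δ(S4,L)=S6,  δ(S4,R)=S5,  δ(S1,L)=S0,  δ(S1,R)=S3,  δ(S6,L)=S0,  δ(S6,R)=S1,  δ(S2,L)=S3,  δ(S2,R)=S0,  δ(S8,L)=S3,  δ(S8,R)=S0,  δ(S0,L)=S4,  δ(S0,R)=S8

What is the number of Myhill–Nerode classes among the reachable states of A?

5

States {S7} cannot be reached from the start state, so discard them.
Initial partition by acceptance: {S0,S2,S3,S5,S8} | {S1,S4,S6}.
On input L, block {S0,S2,S3,S5,S8} splits into {S2,S3,S8} and {S0,S5}.
Refine {S1,S4,S6} on symbol L: members go to different blocks, giving {S1,S6} and {S4}.
On input R, block {S1,S6} splits into {S1} and {S6}.
Stable partition: {S2,S3,S8} | {S1} | {S0,S5} | {S4} | {S6} — 5 equivalence classes.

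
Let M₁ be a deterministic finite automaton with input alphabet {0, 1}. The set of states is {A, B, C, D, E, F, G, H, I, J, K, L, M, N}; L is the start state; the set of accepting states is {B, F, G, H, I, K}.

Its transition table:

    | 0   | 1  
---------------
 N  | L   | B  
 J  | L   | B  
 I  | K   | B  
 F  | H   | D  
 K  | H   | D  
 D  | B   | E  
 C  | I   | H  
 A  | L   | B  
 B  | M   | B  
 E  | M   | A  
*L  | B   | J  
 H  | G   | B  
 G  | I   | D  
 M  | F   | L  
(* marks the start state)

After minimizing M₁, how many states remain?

8

States {C,N} cannot be reached from the start state, so discard them.
Start with accepting vs non-accepting: {B,F,G,H,I,K} | {A,D,E,J,L,M}.
Refine {B,F,G,H,I,K} on symbol 0: members go to different blocks, giving {F,G,H,I,K} and {B}.
On input 1, block {F,G,H,I,K} splits into {F,G,K} and {H,I}.
Refine {A,D,E,J,L,M} on symbol 0: members go to different blocks, giving {A,E,J} and {D,L} and {M}.
On input 0, block {A,E,J} splits into {A,J} and {E}.
Refine {D,L} on symbol 1: members go to different blocks, giving {D} and {L}.
The partition is now stable with 8 blocks: {F,G,K} | {A,J} | {B} | {H,I} | {D} | {M} | {E} | {L}.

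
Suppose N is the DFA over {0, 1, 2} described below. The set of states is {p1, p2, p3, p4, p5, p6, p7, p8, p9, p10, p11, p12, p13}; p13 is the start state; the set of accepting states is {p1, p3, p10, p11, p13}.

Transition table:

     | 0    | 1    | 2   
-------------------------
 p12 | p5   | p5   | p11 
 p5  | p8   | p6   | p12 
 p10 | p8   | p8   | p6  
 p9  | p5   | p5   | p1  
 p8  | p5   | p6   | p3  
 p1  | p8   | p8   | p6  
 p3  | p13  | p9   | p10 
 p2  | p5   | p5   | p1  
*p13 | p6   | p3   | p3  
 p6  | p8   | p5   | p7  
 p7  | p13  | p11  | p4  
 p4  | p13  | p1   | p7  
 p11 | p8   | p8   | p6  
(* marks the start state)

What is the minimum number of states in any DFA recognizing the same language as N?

8

States {p2} cannot be reached from the start state, so discard them.
Start with accepting vs non-accepting: {p1,p3,p10,p11,p13} | {p4,p5,p6,p7,p8,p9,p12}.
Refine {p1,p3,p10,p11,p13} on symbol 0: members go to different blocks, giving {p1,p10,p11,p13} and {p3}.
On input 1, block {p1,p10,p11,p13} splits into {p1,p10,p11} and {p13}.
On input 0, block {p4,p5,p6,p7,p8,p9,p12} splits into {p5,p6,p8,p9,p12} and {p4,p7}.
Split {p5,p6,p8,p9,p12} by δ(·,2) → {p9,p12} and {p5} and {p6} and {p8}.
No further refinement is possible. Final partition (8 blocks): {p1,p10,p11} | {p9,p12} | {p3} | {p13} | {p4,p7} | {p5} | {p6} | {p8}.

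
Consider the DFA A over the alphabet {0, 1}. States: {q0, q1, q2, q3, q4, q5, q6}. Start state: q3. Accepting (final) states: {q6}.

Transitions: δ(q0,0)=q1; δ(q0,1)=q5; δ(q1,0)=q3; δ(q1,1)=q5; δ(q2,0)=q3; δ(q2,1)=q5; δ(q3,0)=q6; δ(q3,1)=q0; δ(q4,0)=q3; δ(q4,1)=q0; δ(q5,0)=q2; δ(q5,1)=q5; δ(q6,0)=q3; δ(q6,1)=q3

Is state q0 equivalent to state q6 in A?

No

Reachable states from the start: {q0,q1,q2,q3,q5,q6}. Unreachable: {q4} — drop them.
Start with accepting vs non-accepting: {q6} | {q0,q1,q2,q3,q5}.
Refine {q0,q1,q2,q3,q5} on symbol 0: members go to different blocks, giving {q0,q1,q2,q5} and {q3}.
On input 0, block {q0,q1,q2,q5} splits into {q0,q5} and {q1,q2}.
Stable partition: {q6} | {q0,q5} | {q3} | {q1,q2} — 4 equivalence classes.
q0 and q6 end up in different blocks, so they are distinguishable. For instance, the string 'ε' is accepted from only q6.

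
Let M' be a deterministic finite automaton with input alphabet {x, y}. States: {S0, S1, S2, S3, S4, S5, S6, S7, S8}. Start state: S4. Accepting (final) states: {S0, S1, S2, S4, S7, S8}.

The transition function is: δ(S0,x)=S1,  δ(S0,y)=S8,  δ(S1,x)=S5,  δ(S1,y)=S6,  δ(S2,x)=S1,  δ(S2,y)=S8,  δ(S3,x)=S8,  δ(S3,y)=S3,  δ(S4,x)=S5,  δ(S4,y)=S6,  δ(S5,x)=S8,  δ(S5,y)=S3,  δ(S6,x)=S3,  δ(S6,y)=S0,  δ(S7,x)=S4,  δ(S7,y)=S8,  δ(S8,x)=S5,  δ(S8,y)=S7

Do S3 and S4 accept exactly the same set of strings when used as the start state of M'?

No

States {S2} cannot be reached from the start state, so discard them.
Start with accepting vs non-accepting: {S0,S1,S4,S7,S8} | {S3,S5,S6}.
On input x, block {S0,S1,S4,S7,S8} splits into {S1,S4,S8} and {S0,S7}.
Refine {S1,S4,S8} on symbol y: members go to different blocks, giving {S1,S4} and {S8}.
On input x, block {S3,S5,S6} splits into {S3,S5} and {S6}.
The partition is now stable with 5 blocks: {S1,S4} | {S3,S5} | {S0,S7} | {S8} | {S6}.
S3 and S4 end up in different blocks, so they are distinguishable. For instance, the string 'ε' is accepted from only S4.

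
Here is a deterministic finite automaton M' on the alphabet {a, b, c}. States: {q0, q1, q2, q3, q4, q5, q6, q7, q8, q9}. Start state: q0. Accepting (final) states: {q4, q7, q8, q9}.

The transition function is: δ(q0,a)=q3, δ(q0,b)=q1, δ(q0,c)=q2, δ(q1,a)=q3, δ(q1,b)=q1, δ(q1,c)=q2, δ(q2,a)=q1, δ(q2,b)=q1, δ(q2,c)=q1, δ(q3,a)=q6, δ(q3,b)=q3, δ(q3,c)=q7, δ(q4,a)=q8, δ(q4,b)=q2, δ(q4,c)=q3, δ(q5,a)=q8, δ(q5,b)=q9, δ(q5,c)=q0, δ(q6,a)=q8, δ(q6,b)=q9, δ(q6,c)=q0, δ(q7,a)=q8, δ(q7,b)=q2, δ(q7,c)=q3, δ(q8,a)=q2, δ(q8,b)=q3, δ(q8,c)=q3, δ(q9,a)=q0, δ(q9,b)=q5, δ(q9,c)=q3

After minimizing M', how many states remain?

7

First remove the unreachable states {q4}; 9 states remain.
Start with accepting vs non-accepting: {q7,q8,q9} | {q0,q1,q2,q3,q5,q6}.
On input a, block {q7,q8,q9} splits into {q8,q9} and {q7}.
Refine {q0,q1,q2,q3,q5,q6} on symbol a: members go to different blocks, giving {q0,q1,q2,q3} and {q5,q6}.
Split {q8,q9} by δ(·,b) → {q8} and {q9}.
On input a, block {q0,q1,q2,q3} splits into {q0,q1,q2} and {q3}.
Split {q0,q1,q2} by δ(·,a) → {q0,q1} and {q2}.
No further refinement is possible. Final partition (7 blocks): {q8} | {q0,q1} | {q7} | {q5,q6} | {q9} | {q3} | {q2}.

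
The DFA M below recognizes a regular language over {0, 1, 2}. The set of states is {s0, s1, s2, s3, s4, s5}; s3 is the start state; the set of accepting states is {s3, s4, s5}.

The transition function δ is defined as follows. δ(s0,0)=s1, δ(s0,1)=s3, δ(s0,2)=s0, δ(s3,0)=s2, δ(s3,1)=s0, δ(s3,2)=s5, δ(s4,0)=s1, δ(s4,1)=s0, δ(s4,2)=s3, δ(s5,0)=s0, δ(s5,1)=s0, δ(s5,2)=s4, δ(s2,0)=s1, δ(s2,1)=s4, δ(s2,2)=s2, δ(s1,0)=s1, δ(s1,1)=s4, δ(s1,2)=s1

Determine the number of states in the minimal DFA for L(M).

All states are reachable from the start state.
Start with accepting vs non-accepting: {s3,s4,s5} | {s0,s1,s2}.
Stable partition: {s3,s4,s5} | {s0,s1,s2} — 2 equivalence classes.

2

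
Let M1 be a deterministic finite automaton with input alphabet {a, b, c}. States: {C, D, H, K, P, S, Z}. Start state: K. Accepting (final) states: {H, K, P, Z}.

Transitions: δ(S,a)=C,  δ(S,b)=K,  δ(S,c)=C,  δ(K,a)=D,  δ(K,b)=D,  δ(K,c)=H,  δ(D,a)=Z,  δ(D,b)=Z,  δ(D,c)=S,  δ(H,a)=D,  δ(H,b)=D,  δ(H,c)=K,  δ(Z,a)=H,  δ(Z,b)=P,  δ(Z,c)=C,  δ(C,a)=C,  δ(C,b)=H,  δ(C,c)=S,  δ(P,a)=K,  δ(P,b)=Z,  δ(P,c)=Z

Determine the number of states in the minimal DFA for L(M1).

5

Initial partition by acceptance: {H,K,P,Z} | {C,D,S}.
On input a, block {H,K,P,Z} splits into {H,K} and {P,Z}.
On input a, block {C,D,S} splits into {C,S} and {D}.
Refine {P,Z} on symbol c: members go to different blocks, giving {P} and {Z}.
No further refinement is possible. Final partition (5 blocks): {H,K} | {C,S} | {P} | {D} | {Z}.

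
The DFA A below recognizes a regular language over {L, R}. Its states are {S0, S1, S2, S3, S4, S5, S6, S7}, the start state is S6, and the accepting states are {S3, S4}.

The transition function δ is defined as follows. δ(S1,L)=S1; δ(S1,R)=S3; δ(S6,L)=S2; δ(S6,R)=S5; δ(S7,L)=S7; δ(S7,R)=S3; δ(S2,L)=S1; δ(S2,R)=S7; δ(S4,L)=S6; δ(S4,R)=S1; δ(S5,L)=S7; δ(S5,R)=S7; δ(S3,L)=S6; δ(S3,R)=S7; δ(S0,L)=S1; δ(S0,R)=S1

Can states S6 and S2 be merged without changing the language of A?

First remove the unreachable states {S0,S4}; 6 states remain.
Start with accepting vs non-accepting: {S3} | {S1,S2,S5,S6,S7}.
On input R, block {S1,S2,S5,S6,S7} splits into {S2,S5,S6} and {S1,S7}.
On input L, block {S2,S5,S6} splits into {S2,S5} and {S6}.
No further refinement is possible. Final partition (4 blocks): {S3} | {S2,S5} | {S1,S7} | {S6}.
S6 and S2 end up in different blocks, so they are distinguishable. For instance, the string 'LR' is accepted from only S2.

No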